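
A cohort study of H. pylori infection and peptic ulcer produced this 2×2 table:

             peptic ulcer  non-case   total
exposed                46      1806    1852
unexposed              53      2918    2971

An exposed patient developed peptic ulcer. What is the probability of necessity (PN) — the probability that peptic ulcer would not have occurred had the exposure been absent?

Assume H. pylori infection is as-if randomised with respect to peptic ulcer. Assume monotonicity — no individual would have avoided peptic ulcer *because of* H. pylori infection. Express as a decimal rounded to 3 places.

PN ≈ 0.282

p₁ = P(outcome | exposed) = 46/1852 = 0.024838
p₀ = P(outcome | unexposed) = 53/2971 = 0.017839
Under exogeneity and monotonicity, PN = (p₁ − p₀)/p₁.
PN = (0.024838 − 0.017839) / 0.024838 ≈ 0.2818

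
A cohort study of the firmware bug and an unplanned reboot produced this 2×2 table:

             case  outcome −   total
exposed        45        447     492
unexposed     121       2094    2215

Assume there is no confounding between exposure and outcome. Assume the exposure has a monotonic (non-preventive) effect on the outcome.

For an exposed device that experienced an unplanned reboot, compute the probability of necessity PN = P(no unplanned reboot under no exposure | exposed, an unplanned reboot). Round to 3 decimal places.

PN ≈ 0.403

p₁ = P(outcome | exposed) = 45/492 = 0.091463
p₀ = P(outcome | unexposed) = 121/2215 = 0.054628
Under exogeneity and monotonicity, PN = (p₁ − p₀)/p₁.
PN = (0.091463 − 0.054628) / 0.091463 ≈ 0.4027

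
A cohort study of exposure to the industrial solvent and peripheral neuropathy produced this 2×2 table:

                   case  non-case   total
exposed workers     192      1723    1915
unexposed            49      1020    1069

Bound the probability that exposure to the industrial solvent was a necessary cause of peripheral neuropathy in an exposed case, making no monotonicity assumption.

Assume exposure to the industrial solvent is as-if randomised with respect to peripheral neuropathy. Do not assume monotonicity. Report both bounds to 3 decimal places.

0.543 ≤ PN ≤ 1.000

p₁ = P(outcome | exposed) = 192/1915 = 0.10026
p₀ = P(outcome | unexposed) = 49/1069 = 0.045837
Under exogeneity alone the bounds on PN are max{0,(p₁−p₀)/p₁} ≤ PN ≤ min{1,(1−p₀)/p₁}.
  lower = (p₁ − p₀)/p₁ = 0.054424 / 0.10026 ≈ 0.5428
  upper = min{1, (1 − p₀)/p₁} = 0.95416 / 0.10026 ≈ 9.5168 → capped at 1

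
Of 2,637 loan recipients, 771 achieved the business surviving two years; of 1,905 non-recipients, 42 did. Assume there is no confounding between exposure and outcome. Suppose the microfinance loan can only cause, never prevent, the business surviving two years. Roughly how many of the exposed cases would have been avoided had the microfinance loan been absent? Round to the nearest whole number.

p₁ = P(outcome | exposed) = 771/2637 = 0.29238
p₀ = P(outcome | unexposed) = 42/1905 = 0.022047
PN = (p₁ − p₀)/p₁ = (0.29238 − 0.022047) / 0.29238 ≈ 0.92459.
Attributable cases ≈ PN × (exposed cases) = 0.92459 × 771 ≈ 712.86.

about 713 cases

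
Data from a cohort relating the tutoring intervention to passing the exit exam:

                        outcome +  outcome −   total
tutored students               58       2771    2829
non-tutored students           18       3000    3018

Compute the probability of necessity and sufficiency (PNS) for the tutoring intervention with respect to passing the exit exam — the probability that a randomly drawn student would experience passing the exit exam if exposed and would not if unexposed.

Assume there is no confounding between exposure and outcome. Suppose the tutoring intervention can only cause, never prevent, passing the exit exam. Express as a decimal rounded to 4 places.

p₁ = P(outcome | exposed) = 58/2829 = 0.020502
p₀ = P(outcome | unexposed) = 18/3018 = 0.0059642
Under exogeneity and monotonicity, PNS = p₁ − p₀.
PNS = 0.020502 − 0.0059642 = 0.014538

PNS ≈ 0.0145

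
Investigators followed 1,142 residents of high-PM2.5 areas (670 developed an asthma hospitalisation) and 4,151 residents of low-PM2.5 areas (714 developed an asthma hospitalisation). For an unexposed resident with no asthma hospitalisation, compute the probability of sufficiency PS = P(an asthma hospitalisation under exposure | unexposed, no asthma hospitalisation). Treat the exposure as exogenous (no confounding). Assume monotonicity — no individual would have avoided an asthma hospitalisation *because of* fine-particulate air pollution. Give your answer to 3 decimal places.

PS ≈ 0.501

p₁ = P(outcome | exposed) = 670/1142 = 0.58669
p₀ = P(outcome | unexposed) = 714/4151 = 0.17201
Under exogeneity and monotonicity, PS = (p₁ − p₀) / (1 − p₀).
PS = (0.58669 − 0.17201) / (1 − 0.17201) = 0.41468 / 0.82799 ≈ 0.5008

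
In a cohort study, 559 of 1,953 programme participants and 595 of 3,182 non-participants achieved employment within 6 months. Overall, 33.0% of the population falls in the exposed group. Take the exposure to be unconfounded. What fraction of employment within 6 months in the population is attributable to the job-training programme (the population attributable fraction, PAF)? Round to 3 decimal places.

p₁ = P(outcome | exposed) = 559/1953 = 0.28623
p₀ = P(outcome | unexposed) = 595/3182 = 0.18699
Overall risk P(Y=1) = π·p₁ + (1−π)·p₀ = 0.33×0.28623 + 0.67×0.18699 = 0.21974.
Under exogeneity, PAF = [P(Y=1) − p₀] / P(Y=1).
PAF = (0.21974 − 0.18699) / 0.21974 ≈ 0.1490

PAF ≈ 0.149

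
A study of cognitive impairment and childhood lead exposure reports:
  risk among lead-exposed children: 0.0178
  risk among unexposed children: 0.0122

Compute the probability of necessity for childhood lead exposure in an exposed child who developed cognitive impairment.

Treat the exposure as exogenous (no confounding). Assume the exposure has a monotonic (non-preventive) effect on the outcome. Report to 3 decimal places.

Let p₁ = 0.0178, p₀ = 0.0122.
Under exogeneity and monotonicity, PN = (p₁ − p₀) / p₁.
PN = (0.0178 − 0.0122) / 0.0178 = 0.0056 / 0.0178 ≈ 0.3146

PN ≈ 0.315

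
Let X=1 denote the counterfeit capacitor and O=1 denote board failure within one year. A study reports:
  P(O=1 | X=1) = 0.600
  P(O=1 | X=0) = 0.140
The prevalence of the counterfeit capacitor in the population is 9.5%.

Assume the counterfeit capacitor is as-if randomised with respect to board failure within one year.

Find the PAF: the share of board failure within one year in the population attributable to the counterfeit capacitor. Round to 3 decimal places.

PAF ≈ 0.238

Let p₁ = 0.6, p₀ = 0.14.
Overall risk P(Y=1) = π·p₁ + (1−π)·p₀ = 0.095×0.6 + 0.905×0.14 = 0.1837.
Under exogeneity, PAF = [P(Y=1) − p₀] / P(Y=1).
PAF = (0.1837 − 0.14) / 0.1837 ≈ 0.2379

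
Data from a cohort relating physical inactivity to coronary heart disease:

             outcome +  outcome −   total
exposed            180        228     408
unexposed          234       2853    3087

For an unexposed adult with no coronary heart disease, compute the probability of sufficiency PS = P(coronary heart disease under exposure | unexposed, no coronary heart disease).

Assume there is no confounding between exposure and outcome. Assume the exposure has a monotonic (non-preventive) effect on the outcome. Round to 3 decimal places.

PS ≈ 0.395

p₁ = P(outcome | exposed) = 180/408 = 0.44118
p₀ = P(outcome | unexposed) = 234/3087 = 0.075802
Under exogeneity and monotonicity, PS = (p₁ − p₀)/(1 − p₀).
PS = (0.44118 − 0.075802) / 0.9242 ≈ 0.3953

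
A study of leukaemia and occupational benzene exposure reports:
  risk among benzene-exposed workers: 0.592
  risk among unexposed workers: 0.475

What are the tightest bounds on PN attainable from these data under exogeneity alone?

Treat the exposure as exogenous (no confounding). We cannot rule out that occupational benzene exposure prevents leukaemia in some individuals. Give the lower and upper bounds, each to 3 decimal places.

Let p₁ = 0.592, p₀ = 0.475.
Under exogeneity alone the bounds on PN are max{0,(p₁−p₀)/p₁} ≤ PN ≤ min{1,(1−p₀)/p₁}.
  lower = (p₁ − p₀)/p₁ = 0.117 / 0.592 ≈ 0.1976
  upper = min{1, (1 − p₀)/p₁} = 0.525 / 0.592 ≈ 0.8868

0.198 ≤ PN ≤ 0.887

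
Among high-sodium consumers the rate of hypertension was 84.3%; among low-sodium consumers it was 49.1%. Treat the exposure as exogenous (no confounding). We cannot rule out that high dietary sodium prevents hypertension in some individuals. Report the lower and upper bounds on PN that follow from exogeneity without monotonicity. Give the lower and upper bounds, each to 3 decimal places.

0.418 ≤ PN ≤ 0.604

p₁ = 0.843, p₀ = 0.491.
Under exogeneity alone the bounds on PN are max{0,(p₁−p₀)/p₁} ≤ PN ≤ min{1,(1−p₀)/p₁}.
  lower = (p₁ − p₀)/p₁ = 0.352 / 0.843 ≈ 0.4176
  upper = min{1, (1 − p₀)/p₁} = 0.509 / 0.843 ≈ 0.6038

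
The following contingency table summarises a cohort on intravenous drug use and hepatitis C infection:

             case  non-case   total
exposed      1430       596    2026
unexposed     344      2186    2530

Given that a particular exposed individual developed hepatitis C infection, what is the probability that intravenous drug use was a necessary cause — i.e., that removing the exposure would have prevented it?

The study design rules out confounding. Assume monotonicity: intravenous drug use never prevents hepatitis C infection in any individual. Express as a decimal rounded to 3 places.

p₁ = P(outcome | exposed) = 1430/2026 = 0.70582
p₀ = P(outcome | unexposed) = 344/2530 = 0.13597
Under exogeneity and monotonicity, PN = (p₁ − p₀) / p₁.
PN = (0.70582 − 0.13597) / 0.70582 = 0.56986 / 0.70582 ≈ 0.8074

PN ≈ 0.807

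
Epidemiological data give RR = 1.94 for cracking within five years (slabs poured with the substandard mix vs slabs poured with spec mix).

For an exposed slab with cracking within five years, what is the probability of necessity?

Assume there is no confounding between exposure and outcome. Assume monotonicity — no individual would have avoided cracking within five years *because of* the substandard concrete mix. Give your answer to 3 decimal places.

PN ≈ 0.485

Under exogeneity and monotonicity, PN = (RR − 1) / RR = 1 − 1/RR.
PN = (1.94 − 1) / 1.94 = 0.94 / 1.94 ≈ 0.4845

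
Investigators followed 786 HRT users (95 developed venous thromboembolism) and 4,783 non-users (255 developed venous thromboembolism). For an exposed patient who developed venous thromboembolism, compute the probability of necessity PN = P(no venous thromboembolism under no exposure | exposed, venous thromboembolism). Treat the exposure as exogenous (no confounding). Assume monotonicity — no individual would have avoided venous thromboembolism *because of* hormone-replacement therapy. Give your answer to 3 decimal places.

p₁ = P(outcome | exposed) = 95/786 = 0.12087
p₀ = P(outcome | unexposed) = 255/4783 = 0.053314
Under exogeneity and monotonicity, PN = (p₁ − p₀) / p₁.
PN = (0.12087 − 0.053314) / 0.12087 = 0.067551 / 0.12087 ≈ 0.5589

PN ≈ 0.559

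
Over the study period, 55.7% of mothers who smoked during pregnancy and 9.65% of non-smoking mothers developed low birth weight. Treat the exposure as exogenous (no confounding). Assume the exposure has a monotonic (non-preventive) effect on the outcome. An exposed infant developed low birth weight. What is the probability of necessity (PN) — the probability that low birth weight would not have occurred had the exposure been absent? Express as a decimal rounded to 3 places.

p₁ = 0.557, p₀ = 0.0965.
Under exogeneity and monotonicity, PN = (p₁ − p₀) / p₁.
PN = (0.557 − 0.0965) / 0.557 = 0.4605 / 0.557 ≈ 0.8268

PN ≈ 0.827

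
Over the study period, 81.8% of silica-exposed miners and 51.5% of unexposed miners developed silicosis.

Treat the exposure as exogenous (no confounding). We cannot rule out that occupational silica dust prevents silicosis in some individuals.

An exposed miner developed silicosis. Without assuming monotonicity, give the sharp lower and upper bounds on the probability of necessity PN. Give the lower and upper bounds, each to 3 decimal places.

p₁ = 0.818, p₀ = 0.515.
Under exogeneity alone the bounds on PN are max{0,(p₁−p₀)/p₁} ≤ PN ≤ min{1,(1−p₀)/p₁}.
  lower = (p₁ − p₀)/p₁ = 0.303 / 0.818 ≈ 0.3704
  upper = min{1, (1 − p₀)/p₁} = 0.485 / 0.818 ≈ 0.5929

0.370 ≤ PN ≤ 0.593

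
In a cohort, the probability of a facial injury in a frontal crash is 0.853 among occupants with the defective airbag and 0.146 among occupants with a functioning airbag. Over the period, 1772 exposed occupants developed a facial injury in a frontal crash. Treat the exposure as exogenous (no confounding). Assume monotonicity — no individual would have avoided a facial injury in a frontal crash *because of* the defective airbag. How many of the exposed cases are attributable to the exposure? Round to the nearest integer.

about 1469 cases

Let p₁ = 0.853, p₀ = 0.146.
PN = (p₁ − p₀)/p₁ = (0.853 − 0.146) / 0.853 ≈ 0.82884.
Attributable cases ≈ PN × (exposed cases) = 0.82884 × 1772 ≈ 1468.70.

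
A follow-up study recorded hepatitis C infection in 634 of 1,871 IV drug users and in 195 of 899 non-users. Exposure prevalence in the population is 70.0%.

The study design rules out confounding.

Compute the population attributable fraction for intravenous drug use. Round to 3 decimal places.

p₁ = P(outcome | exposed) = 634/1871 = 0.33886
p₀ = P(outcome | unexposed) = 195/899 = 0.21691
Overall risk P(Y=1) = π·p₁ + (1−π)·p₀ = 0.7×0.33886 + 0.3×0.21691 = 0.30227.
Under exogeneity, PAF = [P(Y=1) − p₀] / P(Y=1).
PAF = (0.30227 − 0.21691) / 0.30227 ≈ 0.2824

PAF ≈ 0.282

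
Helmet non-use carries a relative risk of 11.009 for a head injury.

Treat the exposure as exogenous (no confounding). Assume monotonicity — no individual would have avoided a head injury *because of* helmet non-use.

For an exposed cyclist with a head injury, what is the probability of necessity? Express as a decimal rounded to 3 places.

Under exogeneity and monotonicity, PN = (RR − 1) / RR = 1 − 1/RR.
PN = (11.009 − 1) / 11.009 = 10.01 / 11.009 ≈ 0.9092

PN ≈ 0.909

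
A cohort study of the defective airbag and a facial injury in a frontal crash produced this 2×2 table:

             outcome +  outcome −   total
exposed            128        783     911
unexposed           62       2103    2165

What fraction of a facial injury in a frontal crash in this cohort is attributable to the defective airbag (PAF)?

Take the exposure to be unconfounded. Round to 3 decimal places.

PAF ≈ 0.536

p₁ = P(outcome | exposed) = 128/911 = 0.1405
p₀ = P(outcome | unexposed) = 62/2165 = 0.028637
Exposure prevalence π = 911/3076 = 0.29616; overall risk P(Y=1) = 0.061769.
Under exogeneity, PAF = [P(Y=1) − p₀]/P(Y=1).
PAF = (0.061769 − 0.028637) / 0.061769 ≈ 0.5364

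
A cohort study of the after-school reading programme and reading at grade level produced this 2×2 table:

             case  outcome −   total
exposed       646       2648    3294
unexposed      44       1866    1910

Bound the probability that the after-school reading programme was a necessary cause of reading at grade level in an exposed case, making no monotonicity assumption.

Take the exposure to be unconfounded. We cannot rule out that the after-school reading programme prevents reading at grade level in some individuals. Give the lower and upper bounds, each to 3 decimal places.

0.883 ≤ PN ≤ 1.000

p₁ = P(outcome | exposed) = 646/3294 = 0.19611
p₀ = P(outcome | unexposed) = 44/1910 = 0.023037
Under exogeneity alone the bounds on PN are max{0,(p₁−p₀)/p₁} ≤ PN ≤ min{1,(1−p₀)/p₁}.
  lower = (p₁ − p₀)/p₁ = 0.17308 / 0.19611 ≈ 0.8825
  upper = min{1, (1 − p₀)/p₁} = 0.97696 / 0.19611 ≈ 4.9816 → capped at 1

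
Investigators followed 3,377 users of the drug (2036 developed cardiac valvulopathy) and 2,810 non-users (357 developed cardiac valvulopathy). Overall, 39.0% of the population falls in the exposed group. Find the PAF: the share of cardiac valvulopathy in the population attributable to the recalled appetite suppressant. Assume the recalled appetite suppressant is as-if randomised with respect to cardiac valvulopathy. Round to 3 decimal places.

PAF ≈ 0.594

p₁ = P(outcome | exposed) = 2036/3377 = 0.6029
p₀ = P(outcome | unexposed) = 357/2810 = 0.12705
Overall risk P(Y=1) = π·p₁ + (1−π)·p₀ = 0.39×0.6029 + 0.61×0.12705 = 0.31263.
Under exogeneity, PAF = [P(Y=1) − p₀] / P(Y=1).
PAF = (0.31263 − 0.12705) / 0.31263 ≈ 0.5936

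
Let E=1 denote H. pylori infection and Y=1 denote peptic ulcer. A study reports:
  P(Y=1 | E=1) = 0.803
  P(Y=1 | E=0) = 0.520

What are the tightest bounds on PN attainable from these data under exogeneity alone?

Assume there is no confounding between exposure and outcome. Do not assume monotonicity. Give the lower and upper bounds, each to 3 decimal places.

0.352 ≤ PN ≤ 0.598

Let p₁ = 0.803, p₀ = 0.52.
Under exogeneity alone the bounds on PN are max{0,(p₁−p₀)/p₁} ≤ PN ≤ min{1,(1−p₀)/p₁}.
  lower = (p₁ − p₀)/p₁ = 0.283 / 0.803 ≈ 0.3524
  upper = min{1, (1 − p₀)/p₁} = 0.48 / 0.803 ≈ 0.5978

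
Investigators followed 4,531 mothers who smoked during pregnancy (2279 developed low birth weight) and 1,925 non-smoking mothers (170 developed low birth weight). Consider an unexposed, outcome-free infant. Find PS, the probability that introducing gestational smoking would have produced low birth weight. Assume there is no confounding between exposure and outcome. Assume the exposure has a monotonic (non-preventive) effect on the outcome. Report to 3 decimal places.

PS ≈ 0.455

p₁ = P(outcome | exposed) = 2279/4531 = 0.50298
p₀ = P(outcome | unexposed) = 170/1925 = 0.088312
Under exogeneity and monotonicity, PS = (p₁ − p₀) / (1 − p₀).
PS = (0.50298 − 0.088312) / (1 − 0.088312) = 0.41467 / 0.91169 ≈ 0.4548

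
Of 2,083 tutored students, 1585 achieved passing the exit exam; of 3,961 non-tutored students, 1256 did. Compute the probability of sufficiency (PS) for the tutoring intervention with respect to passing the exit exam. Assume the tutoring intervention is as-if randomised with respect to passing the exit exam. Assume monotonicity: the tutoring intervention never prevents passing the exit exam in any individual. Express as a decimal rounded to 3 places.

p₁ = P(outcome | exposed) = 1585/2083 = 0.76092
p₀ = P(outcome | unexposed) = 1256/3961 = 0.31709
Under exogeneity and monotonicity, PS = (p₁ − p₀) / (1 − p₀).
PS = (0.76092 − 0.31709) / (1 − 0.31709) = 0.44383 / 0.68291 ≈ 0.6499

PS ≈ 0.650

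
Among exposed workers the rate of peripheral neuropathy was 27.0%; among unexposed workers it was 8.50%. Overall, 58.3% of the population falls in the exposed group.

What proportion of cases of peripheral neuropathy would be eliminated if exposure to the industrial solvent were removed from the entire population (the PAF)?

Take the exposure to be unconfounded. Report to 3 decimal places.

PAF ≈ 0.559

p₁ = 0.27, p₀ = 0.085.
Overall risk P(Y=1) = π·p₁ + (1−π)·p₀ = 0.583×0.27 + 0.417×0.085 = 0.19285.
Under exogeneity, PAF = [P(Y=1) − p₀] / P(Y=1).
PAF = (0.19285 − 0.085) / 0.19285 ≈ 0.5593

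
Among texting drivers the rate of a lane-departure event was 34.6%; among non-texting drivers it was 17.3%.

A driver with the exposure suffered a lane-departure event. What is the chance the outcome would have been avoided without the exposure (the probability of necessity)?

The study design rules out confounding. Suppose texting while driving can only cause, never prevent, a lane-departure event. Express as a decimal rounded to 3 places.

p₁ = 0.346, p₀ = 0.173.
Under exogeneity and monotonicity, PN = (p₁ − p₀) / p₁.
PN = (0.346 − 0.173) / 0.346 = 0.173 / 0.346 ≈ 0.5000

PN ≈ 0.500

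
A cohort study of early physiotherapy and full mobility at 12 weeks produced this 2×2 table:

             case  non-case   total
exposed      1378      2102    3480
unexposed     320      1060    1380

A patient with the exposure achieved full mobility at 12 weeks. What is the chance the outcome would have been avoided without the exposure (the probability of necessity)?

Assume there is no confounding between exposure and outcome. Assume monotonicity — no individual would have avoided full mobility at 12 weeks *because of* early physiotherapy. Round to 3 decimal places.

PN ≈ 0.414

p₁ = P(outcome | exposed) = 1378/3480 = 0.39598
p₀ = P(outcome | unexposed) = 320/1380 = 0.23188
Under exogeneity and monotonicity, PN = (p₁ − p₀) / p₁.
PN = (0.39598 − 0.23188) / 0.39598 = 0.16409 / 0.39598 ≈ 0.4144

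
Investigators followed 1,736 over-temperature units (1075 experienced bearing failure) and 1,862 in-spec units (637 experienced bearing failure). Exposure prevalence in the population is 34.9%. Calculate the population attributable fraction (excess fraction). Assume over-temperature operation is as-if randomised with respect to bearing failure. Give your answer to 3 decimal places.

p₁ = P(outcome | exposed) = 1075/1736 = 0.61924
p₀ = P(outcome | unexposed) = 637/1862 = 0.34211
Overall risk P(Y=1) = π·p₁ + (1−π)·p₀ = 0.349×0.61924 + 0.651×0.34211 = 0.43883.
Under exogeneity, PAF = [P(Y=1) − p₀] / P(Y=1).
PAF = (0.43883 − 0.34211) / 0.43883 ≈ 0.2204

PAF ≈ 0.220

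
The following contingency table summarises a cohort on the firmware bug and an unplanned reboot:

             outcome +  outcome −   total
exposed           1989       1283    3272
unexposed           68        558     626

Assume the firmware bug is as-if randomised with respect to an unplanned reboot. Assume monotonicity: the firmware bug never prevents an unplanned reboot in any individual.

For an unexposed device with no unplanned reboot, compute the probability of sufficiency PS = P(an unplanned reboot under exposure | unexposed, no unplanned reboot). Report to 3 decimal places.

PS ≈ 0.560

p₁ = P(outcome | exposed) = 1989/3272 = 0.60789
p₀ = P(outcome | unexposed) = 68/626 = 0.10863
Under exogeneity and monotonicity, PS = (p₁ − p₀)/(1 − p₀).
PS = (0.60789 − 0.10863) / 0.89137 ≈ 0.5601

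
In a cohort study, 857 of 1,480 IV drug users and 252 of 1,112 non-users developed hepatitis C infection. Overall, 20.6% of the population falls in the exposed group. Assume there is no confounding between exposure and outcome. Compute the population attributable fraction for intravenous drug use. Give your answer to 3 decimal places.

p₁ = P(outcome | exposed) = 857/1480 = 0.57905
p₀ = P(outcome | unexposed) = 252/1112 = 0.22662
Overall risk P(Y=1) = π·p₁ + (1−π)·p₀ = 0.206×0.57905 + 0.794×0.22662 = 0.29922.
Under exogeneity, PAF = [P(Y=1) − p₀] / P(Y=1).
PAF = (0.29922 − 0.22662) / 0.29922 ≈ 0.2426

PAF ≈ 0.243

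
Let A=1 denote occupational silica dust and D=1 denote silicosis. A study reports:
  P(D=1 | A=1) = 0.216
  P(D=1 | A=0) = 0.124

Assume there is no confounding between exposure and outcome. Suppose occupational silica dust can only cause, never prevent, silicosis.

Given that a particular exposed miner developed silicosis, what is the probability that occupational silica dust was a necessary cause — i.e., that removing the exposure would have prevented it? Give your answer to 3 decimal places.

Let p₁ = 0.216, p₀ = 0.124.
Under exogeneity and monotonicity, PN = (p₁ − p₀) / p₁.
PN = (0.216 − 0.124) / 0.216 = 0.092 / 0.216 ≈ 0.4259

PN ≈ 0.426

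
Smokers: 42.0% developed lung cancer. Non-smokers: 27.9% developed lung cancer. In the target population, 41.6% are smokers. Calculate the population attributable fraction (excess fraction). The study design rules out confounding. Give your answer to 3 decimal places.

PAF ≈ 0.174

p₁ = 0.42, p₀ = 0.279.
Overall risk P(Y=1) = π·p₁ + (1−π)·p₀ = 0.416×0.42 + 0.584×0.279 = 0.33766.
Under exogeneity, PAF = [P(Y=1) − p₀] / P(Y=1).
PAF = (0.33766 − 0.279) / 0.33766 ≈ 0.1737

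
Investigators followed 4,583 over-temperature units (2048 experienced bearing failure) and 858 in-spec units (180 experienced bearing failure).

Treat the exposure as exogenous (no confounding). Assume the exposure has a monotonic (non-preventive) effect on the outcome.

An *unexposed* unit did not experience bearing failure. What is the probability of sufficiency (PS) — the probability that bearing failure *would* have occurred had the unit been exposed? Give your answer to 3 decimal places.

PS ≈ 0.300

p₁ = P(outcome | exposed) = 2048/4583 = 0.44687
p₀ = P(outcome | unexposed) = 180/858 = 0.20979
Under exogeneity and monotonicity, PS = (p₁ − p₀) / (1 − p₀).
PS = (0.44687 − 0.20979) / (1 − 0.20979) = 0.23708 / 0.79021 ≈ 0.3000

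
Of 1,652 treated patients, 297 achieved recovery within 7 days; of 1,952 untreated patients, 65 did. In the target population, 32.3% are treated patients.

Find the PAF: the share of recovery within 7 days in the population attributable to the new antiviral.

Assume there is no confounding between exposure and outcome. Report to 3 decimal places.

PAF ≈ 0.587

p₁ = P(outcome | exposed) = 297/1652 = 0.17978
p₀ = P(outcome | unexposed) = 65/1952 = 0.033299
Overall risk P(Y=1) = π·p₁ + (1−π)·p₀ = 0.323×0.17978 + 0.677×0.033299 = 0.080613.
Under exogeneity, PAF = [P(Y=1) − p₀] / P(Y=1).
PAF = (0.080613 − 0.033299) / 0.080613 ≈ 0.5869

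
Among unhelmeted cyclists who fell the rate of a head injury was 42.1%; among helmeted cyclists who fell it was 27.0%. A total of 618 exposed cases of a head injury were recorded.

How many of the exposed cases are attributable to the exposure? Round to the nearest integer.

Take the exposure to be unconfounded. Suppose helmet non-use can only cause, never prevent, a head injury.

about 222 cases

p₁ = 0.421, p₀ = 0.27.
PN = (p₁ − p₀)/p₁ = (0.421 − 0.27) / 0.421 ≈ 0.35867.
Attributable cases ≈ PN × (exposed cases) = 0.35867 × 618 ≈ 221.66.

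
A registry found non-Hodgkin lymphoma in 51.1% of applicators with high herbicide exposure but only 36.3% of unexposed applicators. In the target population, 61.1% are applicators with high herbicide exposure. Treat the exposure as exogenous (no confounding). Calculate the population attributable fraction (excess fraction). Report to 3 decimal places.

PAF ≈ 0.199

p₁ = 0.511, p₀ = 0.363.
Overall risk P(Y=1) = π·p₁ + (1−π)·p₀ = 0.611×0.511 + 0.389×0.363 = 0.45343.
Under exogeneity, PAF = [P(Y=1) − p₀] / P(Y=1).
PAF = (0.45343 − 0.363) / 0.45343 ≈ 0.1994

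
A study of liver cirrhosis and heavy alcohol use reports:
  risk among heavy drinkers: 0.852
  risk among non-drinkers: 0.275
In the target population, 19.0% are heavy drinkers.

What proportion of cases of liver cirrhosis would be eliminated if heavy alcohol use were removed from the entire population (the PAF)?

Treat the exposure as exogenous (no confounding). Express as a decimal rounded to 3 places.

Let p₁ = 0.852, p₀ = 0.275.
Overall risk P(Y=1) = π·p₁ + (1−π)·p₀ = 0.19×0.852 + 0.81×0.275 = 0.38463.
Under exogeneity, PAF = [P(Y=1) − p₀] / P(Y=1).
PAF = (0.38463 − 0.275) / 0.38463 ≈ 0.2850

PAF ≈ 0.285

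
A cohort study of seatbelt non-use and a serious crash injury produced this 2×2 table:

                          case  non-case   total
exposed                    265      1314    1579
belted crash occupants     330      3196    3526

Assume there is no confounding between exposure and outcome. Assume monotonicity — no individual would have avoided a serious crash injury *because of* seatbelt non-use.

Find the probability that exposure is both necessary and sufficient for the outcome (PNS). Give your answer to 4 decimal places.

p₁ = P(outcome | exposed) = 265/1579 = 0.16783
p₀ = P(outcome | unexposed) = 330/3526 = 0.09359
Under exogeneity and monotonicity, PNS = p₁ − p₀.
PNS = 0.16783 − 0.09359 = 0.074237

PNS ≈ 0.0742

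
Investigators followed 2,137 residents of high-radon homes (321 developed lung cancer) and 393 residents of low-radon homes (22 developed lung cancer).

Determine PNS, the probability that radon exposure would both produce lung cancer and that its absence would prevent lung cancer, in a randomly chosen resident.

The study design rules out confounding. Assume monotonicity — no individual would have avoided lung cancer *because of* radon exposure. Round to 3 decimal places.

p₁ = P(outcome | exposed) = 321/2137 = 0.15021
p₀ = P(outcome | unexposed) = 22/393 = 0.05598
Under exogeneity and monotonicity, PNS = p₁ − p₀.
PNS = 0.15021 − 0.05598 = 0.094231

PNS ≈ 0.094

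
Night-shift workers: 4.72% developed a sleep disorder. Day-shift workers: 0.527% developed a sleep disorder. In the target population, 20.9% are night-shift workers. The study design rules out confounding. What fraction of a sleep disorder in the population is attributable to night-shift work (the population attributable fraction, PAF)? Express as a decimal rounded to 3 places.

PAF ≈ 0.624

p₁ = 0.0472, p₀ = 0.00527.
Overall risk P(Y=1) = π·p₁ + (1−π)·p₀ = 0.209×0.0472 + 0.791×0.00527 = 0.014033.
Under exogeneity, PAF = [P(Y=1) − p₀] / P(Y=1).
PAF = (0.014033 − 0.00527) / 0.014033 ≈ 0.6245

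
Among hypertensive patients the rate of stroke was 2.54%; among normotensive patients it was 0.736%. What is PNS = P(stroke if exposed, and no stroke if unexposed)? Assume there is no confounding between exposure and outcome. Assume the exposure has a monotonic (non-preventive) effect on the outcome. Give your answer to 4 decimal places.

p₁ = 0.0254, p₀ = 0.00736.
Under exogeneity and monotonicity, PNS = p₁ − p₀.
PNS = 0.0254 − 0.00736 = 0.01804

PNS ≈ 0.0180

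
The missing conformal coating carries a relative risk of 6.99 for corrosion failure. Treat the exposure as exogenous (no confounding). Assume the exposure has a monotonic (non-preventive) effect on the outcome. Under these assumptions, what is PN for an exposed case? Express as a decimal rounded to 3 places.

PN ≈ 0.857

Under exogeneity and monotonicity, PN = (RR − 1) / RR = 1 − 1/RR.
PN = (6.99 − 1) / 6.99 = 5.99 / 6.99 ≈ 0.8569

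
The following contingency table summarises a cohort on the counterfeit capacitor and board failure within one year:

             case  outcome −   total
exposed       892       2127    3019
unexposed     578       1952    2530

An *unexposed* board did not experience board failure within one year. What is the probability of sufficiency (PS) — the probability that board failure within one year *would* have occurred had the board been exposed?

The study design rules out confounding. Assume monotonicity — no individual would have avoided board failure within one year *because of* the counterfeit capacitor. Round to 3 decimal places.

PS ≈ 0.087

p₁ = P(outcome | exposed) = 892/3019 = 0.29546
p₀ = P(outcome | unexposed) = 578/2530 = 0.22846
Under exogeneity and monotonicity, PS = (p₁ − p₀)/(1 − p₀).
PS = (0.29546 − 0.22846) / 0.77154 ≈ 0.0868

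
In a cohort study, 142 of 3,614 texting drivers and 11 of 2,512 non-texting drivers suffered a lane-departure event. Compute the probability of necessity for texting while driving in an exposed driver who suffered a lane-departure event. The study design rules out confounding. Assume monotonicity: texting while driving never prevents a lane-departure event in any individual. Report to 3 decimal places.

p₁ = P(outcome | exposed) = 142/3614 = 0.039292
p₀ = P(outcome | unexposed) = 11/2512 = 0.004379
Under exogeneity and monotonicity, PN = (p₁ − p₀) / p₁.
PN = (0.039292 − 0.004379) / 0.039292 = 0.034913 / 0.039292 ≈ 0.8886

PN ≈ 0.889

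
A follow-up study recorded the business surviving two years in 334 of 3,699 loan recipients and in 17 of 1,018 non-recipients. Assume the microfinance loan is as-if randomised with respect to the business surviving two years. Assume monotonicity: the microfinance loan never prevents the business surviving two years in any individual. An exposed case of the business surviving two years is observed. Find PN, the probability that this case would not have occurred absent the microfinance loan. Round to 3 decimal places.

PN ≈ 0.815

p₁ = P(outcome | exposed) = 334/3699 = 0.090295
p₀ = P(outcome | unexposed) = 17/1018 = 0.016699
Under exogeneity and monotonicity, PN = (p₁ − p₀) / p₁.
PN = (0.090295 − 0.016699) / 0.090295 = 0.073595 / 0.090295 ≈ 0.8151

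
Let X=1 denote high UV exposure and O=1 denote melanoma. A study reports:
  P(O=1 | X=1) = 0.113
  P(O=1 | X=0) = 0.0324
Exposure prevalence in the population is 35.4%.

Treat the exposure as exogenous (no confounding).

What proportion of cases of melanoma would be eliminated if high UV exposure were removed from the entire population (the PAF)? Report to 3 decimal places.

PAF ≈ 0.468

Let p₁ = 0.113, p₀ = 0.0324.
Overall risk P(Y=1) = π·p₁ + (1−π)·p₀ = 0.354×0.113 + 0.646×0.0324 = 0.060932.
Under exogeneity, PAF = [P(Y=1) − p₀] / P(Y=1).
PAF = (0.060932 − 0.0324) / 0.060932 ≈ 0.4683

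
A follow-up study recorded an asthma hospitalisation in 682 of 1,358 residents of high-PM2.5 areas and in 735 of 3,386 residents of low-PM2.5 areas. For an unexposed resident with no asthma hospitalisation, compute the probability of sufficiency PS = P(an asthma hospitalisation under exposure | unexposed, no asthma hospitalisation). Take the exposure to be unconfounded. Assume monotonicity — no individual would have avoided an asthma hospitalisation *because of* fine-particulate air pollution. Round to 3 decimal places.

PS ≈ 0.364

p₁ = P(outcome | exposed) = 682/1358 = 0.50221
p₀ = P(outcome | unexposed) = 735/3386 = 0.21707
Under exogeneity and monotonicity, PS = (p₁ − p₀) / (1 − p₀).
PS = (0.50221 − 0.21707) / (1 − 0.21707) = 0.28514 / 0.78293 ≈ 0.3642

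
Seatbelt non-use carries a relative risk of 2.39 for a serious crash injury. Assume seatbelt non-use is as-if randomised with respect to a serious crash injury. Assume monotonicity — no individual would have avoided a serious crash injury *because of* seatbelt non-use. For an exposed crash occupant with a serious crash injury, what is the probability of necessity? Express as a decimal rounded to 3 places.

PN ≈ 0.582

Under exogeneity and monotonicity, PN = (RR − 1) / RR = 1 − 1/RR.
PN = (2.39 − 1) / 2.39 = 1.39 / 2.39 ≈ 0.5816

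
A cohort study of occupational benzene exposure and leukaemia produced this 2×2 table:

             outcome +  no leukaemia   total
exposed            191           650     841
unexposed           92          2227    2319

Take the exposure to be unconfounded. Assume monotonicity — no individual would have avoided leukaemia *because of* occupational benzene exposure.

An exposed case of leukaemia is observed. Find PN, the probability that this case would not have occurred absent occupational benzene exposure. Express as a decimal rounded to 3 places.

p₁ = P(outcome | exposed) = 191/841 = 0.22711
p₀ = P(outcome | unexposed) = 92/2319 = 0.039672
Under exogeneity and monotonicity, PN = (p₁ − p₀)/p₁.
PN = (0.22711 − 0.039672) / 0.22711 ≈ 0.8253

PN ≈ 0.825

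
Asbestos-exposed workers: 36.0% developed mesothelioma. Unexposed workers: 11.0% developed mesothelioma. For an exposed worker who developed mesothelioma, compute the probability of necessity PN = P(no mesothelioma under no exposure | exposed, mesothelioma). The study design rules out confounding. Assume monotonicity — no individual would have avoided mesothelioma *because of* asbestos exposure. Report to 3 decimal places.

p₁ = 0.36, p₀ = 0.11.
Under exogeneity and monotonicity, PN = (p₁ − p₀) / p₁.
PN = (0.36 − 0.11) / 0.36 = 0.25 / 0.36 ≈ 0.6944

PN ≈ 0.694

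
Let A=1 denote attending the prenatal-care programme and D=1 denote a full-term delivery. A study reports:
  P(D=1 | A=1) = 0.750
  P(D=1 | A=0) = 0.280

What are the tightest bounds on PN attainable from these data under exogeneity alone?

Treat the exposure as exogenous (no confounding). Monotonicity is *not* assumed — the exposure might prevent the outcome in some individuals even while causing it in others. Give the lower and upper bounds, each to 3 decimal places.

Let p₁ = 0.75, p₀ = 0.28.
Under exogeneity alone the bounds on PN are max{0,(p₁−p₀)/p₁} ≤ PN ≤ min{1,(1−p₀)/p₁}.
  lower = (p₁ − p₀)/p₁ = 0.47 / 0.75 ≈ 0.6267
  upper = min{1, (1 − p₀)/p₁} = 0.72 / 0.75 ≈ 0.9600

0.627 ≤ PN ≤ 0.960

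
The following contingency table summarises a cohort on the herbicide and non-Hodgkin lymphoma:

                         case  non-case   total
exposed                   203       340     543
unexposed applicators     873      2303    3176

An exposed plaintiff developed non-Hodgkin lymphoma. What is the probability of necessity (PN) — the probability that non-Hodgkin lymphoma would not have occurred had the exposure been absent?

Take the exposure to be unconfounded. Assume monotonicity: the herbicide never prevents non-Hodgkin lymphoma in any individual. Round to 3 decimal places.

p₁ = P(outcome | exposed) = 203/543 = 0.37385
p₀ = P(outcome | unexposed) = 873/3176 = 0.27487
Under exogeneity and monotonicity, PN = (p₁ − p₀) / p₁.
PN = (0.37385 − 0.27487) / 0.37385 = 0.098975 / 0.37385 ≈ 0.2647

PN ≈ 0.265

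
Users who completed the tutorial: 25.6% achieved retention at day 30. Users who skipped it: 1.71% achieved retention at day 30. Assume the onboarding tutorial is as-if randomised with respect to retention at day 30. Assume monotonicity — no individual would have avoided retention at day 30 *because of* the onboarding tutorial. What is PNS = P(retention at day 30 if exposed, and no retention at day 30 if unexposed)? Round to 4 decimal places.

PNS ≈ 0.2389

p₁ = 0.256, p₀ = 0.0171.
Under exogeneity and monotonicity, PNS = p₁ − p₀.
PNS = 0.256 − 0.0171 = 0.2389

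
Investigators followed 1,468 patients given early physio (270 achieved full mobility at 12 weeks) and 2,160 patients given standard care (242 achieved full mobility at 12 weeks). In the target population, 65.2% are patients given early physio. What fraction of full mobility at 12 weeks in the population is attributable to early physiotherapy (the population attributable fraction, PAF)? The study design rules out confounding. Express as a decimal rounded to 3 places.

p₁ = P(outcome | exposed) = 270/1468 = 0.18392
p₀ = P(outcome | unexposed) = 242/2160 = 0.11204
Overall risk P(Y=1) = π·p₁ + (1−π)·p₀ = 0.652×0.18392 + 0.348×0.11204 = 0.15891.
Under exogeneity, PAF = [P(Y=1) − p₀] / P(Y=1).
PAF = (0.15891 − 0.11204) / 0.15891 ≈ 0.2950

PAF ≈ 0.295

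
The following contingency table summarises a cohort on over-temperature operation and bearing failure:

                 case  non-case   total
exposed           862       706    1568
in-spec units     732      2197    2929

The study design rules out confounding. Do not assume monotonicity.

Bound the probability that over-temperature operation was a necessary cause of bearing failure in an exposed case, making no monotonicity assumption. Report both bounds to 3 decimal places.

0.545 ≤ PN ≤ 1.000

p₁ = P(outcome | exposed) = 862/1568 = 0.54974
p₀ = P(outcome | unexposed) = 732/2929 = 0.24991
Under exogeneity alone the bounds on PN are max{0,(p₁−p₀)/p₁} ≤ PN ≤ min{1,(1−p₀)/p₁}.
  lower = (p₁ − p₀)/p₁ = 0.29983 / 0.54974 ≈ 0.5454
  upper = min{1, (1 − p₀)/p₁} = 0.75009 / 0.54974 ≈ 1.3644 → capped at 1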